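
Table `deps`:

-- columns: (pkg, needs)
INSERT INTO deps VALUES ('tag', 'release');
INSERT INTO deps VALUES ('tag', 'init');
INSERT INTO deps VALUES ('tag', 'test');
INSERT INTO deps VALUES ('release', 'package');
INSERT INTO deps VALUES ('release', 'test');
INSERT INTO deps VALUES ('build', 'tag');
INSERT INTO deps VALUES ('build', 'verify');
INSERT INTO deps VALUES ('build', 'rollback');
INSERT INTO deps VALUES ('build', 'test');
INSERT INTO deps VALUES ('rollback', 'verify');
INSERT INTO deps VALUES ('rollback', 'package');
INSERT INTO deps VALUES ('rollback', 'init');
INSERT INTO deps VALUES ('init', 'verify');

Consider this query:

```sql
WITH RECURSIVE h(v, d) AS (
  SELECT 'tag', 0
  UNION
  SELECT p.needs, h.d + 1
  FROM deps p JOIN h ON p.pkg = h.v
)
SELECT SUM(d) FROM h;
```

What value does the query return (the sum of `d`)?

Base: (tag, d=0).
Iteration 1: edges from {tag} -> (init, d=1), (release, d=1), (test, d=1).
Iteration 2: edges from {init,release,test} -> (package, d=2), (test, d=2), (verify, d=2).
Iteration 3: no outgoing edges from {package,test,verify}; recursion stops.
SUM(d) = 0 + 1 + 1 + 1 + 2 + 2 + 2 = 9.

9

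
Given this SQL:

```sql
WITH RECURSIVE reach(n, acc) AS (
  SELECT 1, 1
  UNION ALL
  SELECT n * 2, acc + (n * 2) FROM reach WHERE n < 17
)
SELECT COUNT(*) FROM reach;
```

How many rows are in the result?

Base: n=1, acc=1.
Iteration 1: 1 < 17 holds -> n = 1 * 2 = 2, acc = 1 + 2 = 3.
Iteration 2: 2 < 17 holds -> n = 2 * 2 = 4, acc = 3 + 4 = 7.
Iteration 3: 4 < 17 holds -> n = 4 * 2 = 8, acc = 7 + 8 = 15.
Iteration 4: 8 < 17 holds -> n = 8 * 2 = 16, acc = 15 + 16 = 31.
Iteration 5: 16 < 17 holds -> n = 16 * 2 = 32, acc = 31 + 32 = 63.
Iteration 6: 32 < 17 fails; recursion stops.
Total rows emitted: 6.

6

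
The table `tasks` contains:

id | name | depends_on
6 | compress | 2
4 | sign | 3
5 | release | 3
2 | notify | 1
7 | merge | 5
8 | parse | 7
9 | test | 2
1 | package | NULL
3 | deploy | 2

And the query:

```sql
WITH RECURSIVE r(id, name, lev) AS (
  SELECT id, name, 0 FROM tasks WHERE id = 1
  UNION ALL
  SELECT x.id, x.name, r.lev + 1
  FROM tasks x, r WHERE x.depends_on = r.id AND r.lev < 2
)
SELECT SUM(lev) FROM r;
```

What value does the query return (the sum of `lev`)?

Base: id=1 (package) at lev 0.
Iteration 1: rows with depends_on in {1} -> notify (id 2, lev 1).
Iteration 2: rows with depends_on in {2} -> deploy (id 3, lev 2), compress (id 6, lev 2), test (id 9, lev 2).
Iteration 3: lev < 2 fails for all current rows; recursion stops.
SUM(lev) = 0 + 1 + 2 + 2 + 2 = 7.

7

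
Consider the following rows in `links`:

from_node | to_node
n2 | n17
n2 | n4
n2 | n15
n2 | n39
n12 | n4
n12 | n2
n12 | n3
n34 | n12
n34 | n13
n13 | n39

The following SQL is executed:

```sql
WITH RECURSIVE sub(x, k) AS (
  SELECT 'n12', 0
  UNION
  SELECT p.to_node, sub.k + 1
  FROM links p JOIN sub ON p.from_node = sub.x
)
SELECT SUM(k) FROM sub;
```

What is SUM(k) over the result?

Base: (n12, k=0).
Iteration 1: edges from {n12} -> (n2, k=1), (n3, k=1), (n4, k=1).
Iteration 2: edges from {n2,n3,n4} -> (n15, k=2), (n17, k=2), (n39, k=2), (n4, k=2).
Iteration 3: no outgoing edges from {n15,n17,n39,n4}; recursion stops.
SUM(k) = 0 + 1 + 1 + 1 + 2 + 2 + 2 + 2 = 11.

11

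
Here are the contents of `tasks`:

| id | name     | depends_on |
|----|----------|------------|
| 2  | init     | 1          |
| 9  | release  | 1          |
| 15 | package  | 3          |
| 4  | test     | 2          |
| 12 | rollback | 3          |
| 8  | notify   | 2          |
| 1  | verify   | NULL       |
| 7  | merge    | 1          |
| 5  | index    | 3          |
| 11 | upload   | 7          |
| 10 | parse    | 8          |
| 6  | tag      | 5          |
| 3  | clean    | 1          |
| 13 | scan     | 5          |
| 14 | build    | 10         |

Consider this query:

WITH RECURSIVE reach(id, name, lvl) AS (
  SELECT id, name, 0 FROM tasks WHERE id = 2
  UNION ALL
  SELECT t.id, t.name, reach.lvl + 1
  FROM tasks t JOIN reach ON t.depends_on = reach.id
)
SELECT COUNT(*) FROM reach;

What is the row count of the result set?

Base: id=2 (init) at lvl 0.
Iteration 1: rows with depends_on in {2} -> test (id 4, lvl 1), notify (id 8, lvl 1).
Iteration 2: rows with depends_on in {4,8} -> parse (id 10, lvl 2).
Iteration 3: rows with depends_on in {10} -> build (id 14, lvl 3).
Iteration 4: no rows with depends_on in {14}; recursion stops.
Total rows emitted: 5.

5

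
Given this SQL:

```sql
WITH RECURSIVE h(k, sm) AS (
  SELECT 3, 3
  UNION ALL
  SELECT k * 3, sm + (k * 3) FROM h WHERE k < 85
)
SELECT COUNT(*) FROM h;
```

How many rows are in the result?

5

Base: k=3, sm=3.
Iteration 1: 3 < 85 holds -> k = 3 * 3 = 9, sm = 3 + 9 = 12.
Iteration 2: 9 < 85 holds -> k = 9 * 3 = 27, sm = 12 + 27 = 39.
Iteration 3: 27 < 85 holds -> k = 27 * 3 = 81, sm = 39 + 81 = 120.
Iteration 4: 81 < 85 holds -> k = 81 * 3 = 243, sm = 120 + 243 = 363.
Iteration 5: 243 < 85 fails; recursion stops.
Total rows emitted: 5.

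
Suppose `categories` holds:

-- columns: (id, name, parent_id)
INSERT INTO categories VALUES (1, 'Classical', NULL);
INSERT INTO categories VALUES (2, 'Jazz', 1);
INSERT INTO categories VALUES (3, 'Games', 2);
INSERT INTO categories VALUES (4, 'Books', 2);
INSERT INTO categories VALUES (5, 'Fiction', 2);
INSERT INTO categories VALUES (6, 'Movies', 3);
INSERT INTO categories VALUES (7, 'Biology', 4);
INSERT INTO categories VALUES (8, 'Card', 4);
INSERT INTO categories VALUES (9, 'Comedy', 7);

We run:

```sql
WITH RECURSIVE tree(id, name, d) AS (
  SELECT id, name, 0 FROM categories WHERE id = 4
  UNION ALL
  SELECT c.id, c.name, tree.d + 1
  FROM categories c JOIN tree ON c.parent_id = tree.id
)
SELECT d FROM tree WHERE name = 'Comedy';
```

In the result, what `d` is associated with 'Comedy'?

Base: id=4 (Books) at d 0.
Iteration 1: rows with parent_id in {4} -> Biology (id 7, d 1), Card (id 8, d 1).
Iteration 2: rows with parent_id in {7,8} -> Comedy (id 9, d 2).
Iteration 3: no rows with parent_id in {9}; recursion stops.

2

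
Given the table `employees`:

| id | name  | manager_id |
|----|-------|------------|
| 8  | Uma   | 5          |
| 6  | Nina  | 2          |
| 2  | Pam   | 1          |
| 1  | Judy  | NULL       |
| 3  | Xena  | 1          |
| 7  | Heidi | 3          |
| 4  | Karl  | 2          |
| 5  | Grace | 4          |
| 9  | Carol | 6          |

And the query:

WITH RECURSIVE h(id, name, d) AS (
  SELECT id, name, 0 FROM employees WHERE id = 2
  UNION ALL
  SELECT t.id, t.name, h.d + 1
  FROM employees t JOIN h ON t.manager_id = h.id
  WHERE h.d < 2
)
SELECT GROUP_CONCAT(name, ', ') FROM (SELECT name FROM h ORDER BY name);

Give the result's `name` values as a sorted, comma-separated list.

Carol, Grace, Karl, Nina, Pam

Base: id=2 (Pam) at d 0.
Iteration 1: rows with manager_id in {2} -> Karl (id 4, d 1), Nina (id 6, d 1).
Iteration 2: rows with manager_id in {4,6} -> Grace (id 5, d 2), Carol (id 9, d 2).
Iteration 3: d < 2 fails for all current rows; recursion stops.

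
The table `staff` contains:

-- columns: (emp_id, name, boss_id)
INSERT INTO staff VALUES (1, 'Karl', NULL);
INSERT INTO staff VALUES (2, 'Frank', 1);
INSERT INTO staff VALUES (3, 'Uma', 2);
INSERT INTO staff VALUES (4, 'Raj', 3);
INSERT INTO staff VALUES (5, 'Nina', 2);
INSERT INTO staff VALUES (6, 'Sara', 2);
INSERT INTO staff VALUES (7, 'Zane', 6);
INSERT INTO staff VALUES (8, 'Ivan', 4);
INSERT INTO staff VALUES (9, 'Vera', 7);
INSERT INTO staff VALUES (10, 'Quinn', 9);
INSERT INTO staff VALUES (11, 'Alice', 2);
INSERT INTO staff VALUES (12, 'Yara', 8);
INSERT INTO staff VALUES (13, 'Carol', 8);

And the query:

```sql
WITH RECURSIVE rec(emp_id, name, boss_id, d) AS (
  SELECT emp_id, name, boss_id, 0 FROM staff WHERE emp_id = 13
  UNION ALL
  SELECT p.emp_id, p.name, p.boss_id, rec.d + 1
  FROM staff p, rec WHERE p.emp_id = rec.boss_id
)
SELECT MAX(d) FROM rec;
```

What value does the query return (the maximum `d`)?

Base: emp_id=13 (Carol), boss_id=8, d 0.
Iteration 1: join on emp_id=8 -> Ivan (id 8, boss_id=4, d 1).
Iteration 2: join on emp_id=4 -> Raj (id 4, boss_id=3, d 2).
Iteration 3: join on emp_id=3 -> Uma (id 3, boss_id=2, d 3).
Iteration 4: join on emp_id=2 -> Frank (id 2, boss_id=1, d 4).
Iteration 5: join on emp_id=1 -> Karl (id 1, boss_id=NULL, d 5).
Iteration 6: boss_id is NULL; no match; recursion stops.
d values: 0, 1, 2, 3, 4, 5; the maximum is 5.

5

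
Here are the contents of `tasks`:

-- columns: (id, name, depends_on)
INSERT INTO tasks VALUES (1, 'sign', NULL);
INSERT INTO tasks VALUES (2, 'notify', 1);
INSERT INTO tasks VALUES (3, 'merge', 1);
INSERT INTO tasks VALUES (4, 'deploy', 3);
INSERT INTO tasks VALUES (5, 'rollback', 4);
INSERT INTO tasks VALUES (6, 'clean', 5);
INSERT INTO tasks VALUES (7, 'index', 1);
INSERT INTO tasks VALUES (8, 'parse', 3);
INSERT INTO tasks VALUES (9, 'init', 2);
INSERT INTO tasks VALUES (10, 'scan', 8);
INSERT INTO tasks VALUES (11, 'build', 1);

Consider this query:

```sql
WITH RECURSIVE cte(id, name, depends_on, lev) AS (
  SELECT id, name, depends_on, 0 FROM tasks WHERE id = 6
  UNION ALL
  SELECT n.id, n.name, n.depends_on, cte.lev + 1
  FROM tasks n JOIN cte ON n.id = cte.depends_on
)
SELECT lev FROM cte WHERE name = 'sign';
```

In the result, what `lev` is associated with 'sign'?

4

Base: id=6 (clean), depends_on=5, lev 0.
Iteration 1: join on id=5 -> rollback (id 5, depends_on=4, lev 1).
Iteration 2: join on id=4 -> deploy (id 4, depends_on=3, lev 2).
Iteration 3: join on id=3 -> merge (id 3, depends_on=1, lev 3).
Iteration 4: join on id=1 -> sign (id 1, depends_on=NULL, lev 4).
Iteration 5: depends_on is NULL; no match; recursion stops.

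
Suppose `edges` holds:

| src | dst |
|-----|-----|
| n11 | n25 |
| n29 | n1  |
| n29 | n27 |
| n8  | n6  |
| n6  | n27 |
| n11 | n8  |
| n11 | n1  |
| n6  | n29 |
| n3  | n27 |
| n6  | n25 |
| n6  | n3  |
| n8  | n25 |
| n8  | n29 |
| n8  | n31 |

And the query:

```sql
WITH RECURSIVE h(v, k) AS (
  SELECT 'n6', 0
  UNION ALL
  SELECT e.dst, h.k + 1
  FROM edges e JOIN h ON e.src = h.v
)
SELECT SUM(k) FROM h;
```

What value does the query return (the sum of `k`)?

Base: (n6, k=0).
Iteration 1: edges from {n6} -> (n25, k=1), (n27, k=1), (n29, k=1), (n3, k=1).
Iteration 2: edges from {n25,n27,n29,n3} -> (n1, k=2), (n27, k=2) x2. [UNION ALL keeps all 3 new rows, including repeats]
Iteration 3: no outgoing edges from {n1,n27}; recursion stops.
SUM(k) = 0 + 1 + 1 + 1 + 1 + 2 + 2 + 2 = 10.

10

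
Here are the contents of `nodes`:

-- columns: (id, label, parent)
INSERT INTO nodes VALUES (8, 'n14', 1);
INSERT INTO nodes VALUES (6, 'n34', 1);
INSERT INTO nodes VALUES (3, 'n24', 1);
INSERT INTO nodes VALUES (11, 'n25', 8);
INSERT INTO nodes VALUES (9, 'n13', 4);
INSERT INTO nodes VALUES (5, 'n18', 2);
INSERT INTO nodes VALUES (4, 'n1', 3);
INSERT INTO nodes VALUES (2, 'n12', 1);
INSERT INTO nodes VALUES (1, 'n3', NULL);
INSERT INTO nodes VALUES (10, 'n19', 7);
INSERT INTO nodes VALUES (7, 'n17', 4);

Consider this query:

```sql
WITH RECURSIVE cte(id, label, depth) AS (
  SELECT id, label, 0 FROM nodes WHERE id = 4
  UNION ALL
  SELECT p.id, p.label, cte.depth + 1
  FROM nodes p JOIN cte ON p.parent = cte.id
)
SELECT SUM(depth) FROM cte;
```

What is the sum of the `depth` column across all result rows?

4

Base: id=4 (n1) at depth 0.
Iteration 1: rows with parent in {4} -> n17 (id 7, depth 1), n13 (id 9, depth 1).
Iteration 2: rows with parent in {7,9} -> n19 (id 10, depth 2).
Iteration 3: no rows with parent in {10}; recursion stops.
SUM(depth) = 0 + 1 + 1 + 2 = 4.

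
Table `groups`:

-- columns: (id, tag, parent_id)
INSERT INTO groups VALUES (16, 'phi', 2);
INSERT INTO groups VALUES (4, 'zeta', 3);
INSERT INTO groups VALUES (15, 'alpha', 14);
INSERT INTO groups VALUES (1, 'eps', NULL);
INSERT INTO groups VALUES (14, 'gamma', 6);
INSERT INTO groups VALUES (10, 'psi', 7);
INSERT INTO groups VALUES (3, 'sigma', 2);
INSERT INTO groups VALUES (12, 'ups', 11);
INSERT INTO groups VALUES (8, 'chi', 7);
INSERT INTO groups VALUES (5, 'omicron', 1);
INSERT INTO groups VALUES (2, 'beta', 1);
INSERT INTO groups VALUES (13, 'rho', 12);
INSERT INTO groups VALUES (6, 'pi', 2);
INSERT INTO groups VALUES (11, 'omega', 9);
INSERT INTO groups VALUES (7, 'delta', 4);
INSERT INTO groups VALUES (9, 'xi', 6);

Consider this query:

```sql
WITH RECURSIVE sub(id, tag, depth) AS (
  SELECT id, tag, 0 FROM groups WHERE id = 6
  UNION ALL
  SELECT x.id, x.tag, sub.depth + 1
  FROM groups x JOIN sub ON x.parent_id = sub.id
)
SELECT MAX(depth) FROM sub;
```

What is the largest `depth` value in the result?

Base: id=6 (pi) at depth 0.
Iteration 1: rows with parent_id in {6} -> xi (id 9, depth 1), gamma (id 14, depth 1).
Iteration 2: rows with parent_id in {9,14} -> omega (id 11, depth 2), alpha (id 15, depth 2).
Iteration 3: rows with parent_id in {11,15} -> ups (id 12, depth 3).
Iteration 4: rows with parent_id in {12} -> rho (id 13, depth 4).
Iteration 5: no rows with parent_id in {13}; recursion stops.
depth values: 0, 1, 1, 2, 2, 3, 4; the maximum is 4.

4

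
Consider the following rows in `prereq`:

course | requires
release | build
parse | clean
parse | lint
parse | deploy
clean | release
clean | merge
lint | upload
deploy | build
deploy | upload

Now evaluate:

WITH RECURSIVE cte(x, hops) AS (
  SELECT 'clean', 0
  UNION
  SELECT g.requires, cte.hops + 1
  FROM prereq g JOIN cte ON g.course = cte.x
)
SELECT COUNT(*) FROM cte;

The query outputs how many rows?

4

Base: (clean, hops=0).
Iteration 1: edges from {clean} -> (merge, hops=1), (release, hops=1).
Iteration 2: edges from {merge,release} -> (build, hops=2).
Iteration 3: no outgoing edges from {build}; recursion stops.
Total rows emitted: 4.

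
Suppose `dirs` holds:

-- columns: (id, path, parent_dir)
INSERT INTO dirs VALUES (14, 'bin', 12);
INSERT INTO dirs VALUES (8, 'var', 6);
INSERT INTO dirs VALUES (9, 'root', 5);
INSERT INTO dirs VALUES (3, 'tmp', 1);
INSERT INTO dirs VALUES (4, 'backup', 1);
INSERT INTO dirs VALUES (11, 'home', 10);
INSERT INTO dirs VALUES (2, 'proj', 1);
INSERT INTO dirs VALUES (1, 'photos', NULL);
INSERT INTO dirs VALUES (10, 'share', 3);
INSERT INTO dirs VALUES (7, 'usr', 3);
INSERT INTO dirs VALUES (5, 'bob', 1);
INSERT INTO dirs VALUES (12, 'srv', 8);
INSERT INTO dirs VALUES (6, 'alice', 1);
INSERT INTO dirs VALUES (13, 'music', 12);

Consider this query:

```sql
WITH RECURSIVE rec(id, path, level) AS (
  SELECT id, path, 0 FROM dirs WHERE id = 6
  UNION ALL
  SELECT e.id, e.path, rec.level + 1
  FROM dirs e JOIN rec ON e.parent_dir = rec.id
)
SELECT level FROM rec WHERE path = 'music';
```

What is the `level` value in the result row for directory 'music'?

Base: id=6 (alice) at level 0.
Iteration 1: rows with parent_dir in {6} -> var (id 8, level 1).
Iteration 2: rows with parent_dir in {8} -> srv (id 12, level 2).
Iteration 3: rows with parent_dir in {12} -> music (id 13, level 3), bin (id 14, level 3).
Iteration 4: no rows with parent_dir in {13,14}; recursion stops.

3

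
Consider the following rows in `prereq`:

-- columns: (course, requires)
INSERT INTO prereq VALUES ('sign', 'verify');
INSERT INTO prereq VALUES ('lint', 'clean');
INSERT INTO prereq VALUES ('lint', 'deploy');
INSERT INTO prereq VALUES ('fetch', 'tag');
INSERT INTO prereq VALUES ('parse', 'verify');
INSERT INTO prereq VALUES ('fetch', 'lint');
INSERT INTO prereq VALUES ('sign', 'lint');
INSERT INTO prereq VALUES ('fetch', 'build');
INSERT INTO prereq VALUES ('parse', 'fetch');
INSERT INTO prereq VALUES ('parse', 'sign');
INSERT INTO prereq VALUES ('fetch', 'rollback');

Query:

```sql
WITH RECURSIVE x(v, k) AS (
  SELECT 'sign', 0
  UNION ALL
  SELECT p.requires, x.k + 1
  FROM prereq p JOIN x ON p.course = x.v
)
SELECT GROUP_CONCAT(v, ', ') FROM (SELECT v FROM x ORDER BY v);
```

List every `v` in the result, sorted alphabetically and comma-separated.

clean, deploy, lint, sign, verify

Base: (sign, k=0).
Iteration 1: edges from {sign} -> (lint, k=1), (verify, k=1).
Iteration 2: edges from {lint,verify} -> (clean, k=2), (deploy, k=2).
Iteration 3: no outgoing edges from {clean,deploy}; recursion stops.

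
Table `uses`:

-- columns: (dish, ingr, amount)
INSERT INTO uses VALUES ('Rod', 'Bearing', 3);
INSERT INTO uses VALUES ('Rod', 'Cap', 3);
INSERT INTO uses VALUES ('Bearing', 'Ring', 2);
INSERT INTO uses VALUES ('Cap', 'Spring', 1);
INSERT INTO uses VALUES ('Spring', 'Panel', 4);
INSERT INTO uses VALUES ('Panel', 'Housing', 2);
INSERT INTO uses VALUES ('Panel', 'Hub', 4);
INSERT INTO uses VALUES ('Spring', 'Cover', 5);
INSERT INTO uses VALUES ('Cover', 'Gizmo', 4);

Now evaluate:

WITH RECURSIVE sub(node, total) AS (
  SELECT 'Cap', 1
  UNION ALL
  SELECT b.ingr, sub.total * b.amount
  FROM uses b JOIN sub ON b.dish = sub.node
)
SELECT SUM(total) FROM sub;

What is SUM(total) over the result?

55

Base: (Cap, total=1).
Iteration 1: components of {Cap} -> Spring = 1*1 = 1.
Iteration 2: components of {Spring} -> Cover = 1*5 = 5, Panel = 1*4 = 4.
Iteration 3: components of {Cover,Panel} -> Gizmo = 5*4 = 20, Housing = 4*2 = 8, Hub = 4*4 = 16.
Iteration 4: no further components; recursion stops.
SUM(total) = 1 + 1 + 4 + 5 + 8 + 16 + 20 = 55.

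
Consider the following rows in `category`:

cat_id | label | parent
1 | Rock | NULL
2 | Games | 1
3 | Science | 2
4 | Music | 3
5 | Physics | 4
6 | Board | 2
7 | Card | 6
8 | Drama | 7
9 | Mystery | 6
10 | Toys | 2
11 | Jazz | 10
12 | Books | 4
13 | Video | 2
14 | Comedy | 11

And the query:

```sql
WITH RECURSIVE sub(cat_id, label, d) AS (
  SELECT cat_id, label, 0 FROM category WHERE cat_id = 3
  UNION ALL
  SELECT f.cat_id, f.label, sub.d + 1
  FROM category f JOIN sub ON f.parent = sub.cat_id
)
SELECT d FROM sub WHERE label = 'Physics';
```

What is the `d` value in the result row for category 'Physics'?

Base: cat_id=3 (Science) at d 0.
Iteration 1: rows with parent in {3} -> Music (id 4, d 1).
Iteration 2: rows with parent in {4} -> Physics (id 5, d 2), Books (id 12, d 2).
Iteration 3: no rows with parent in {5,12}; recursion stops.

2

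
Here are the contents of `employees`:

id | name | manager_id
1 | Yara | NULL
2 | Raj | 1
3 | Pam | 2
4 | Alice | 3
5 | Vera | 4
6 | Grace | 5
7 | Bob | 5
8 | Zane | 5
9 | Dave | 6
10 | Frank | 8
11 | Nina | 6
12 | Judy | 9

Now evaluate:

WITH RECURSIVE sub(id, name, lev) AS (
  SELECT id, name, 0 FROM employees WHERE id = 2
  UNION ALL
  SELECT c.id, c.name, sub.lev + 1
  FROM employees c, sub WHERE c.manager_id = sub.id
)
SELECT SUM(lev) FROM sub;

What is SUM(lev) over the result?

Base: id=2 (Raj) at lev 0.
Iteration 1: rows with manager_id in {2} -> Pam (id 3, lev 1).
Iteration 2: rows with manager_id in {3} -> Alice (id 4, lev 2).
Iteration 3: rows with manager_id in {4} -> Vera (id 5, lev 3).
Iteration 4: rows with manager_id in {5} -> Grace (id 6, lev 4), Bob (id 7, lev 4), Zane (id 8, lev 4).
Iteration 5: rows with manager_id in {6,7,8} -> Dave (id 9, lev 5), Frank (id 10, lev 5), Nina (id 11, lev 5).
Iteration 6: rows with manager_id in {9,10,11} -> Judy (id 12, lev 6).
Iteration 7: no rows with manager_id in {12}; recursion stops.
SUM(lev) = 0 + 1 + 2 + 3 + 4 + 4 + 4 + 5 + 5 + 5 + 6 = 39.

39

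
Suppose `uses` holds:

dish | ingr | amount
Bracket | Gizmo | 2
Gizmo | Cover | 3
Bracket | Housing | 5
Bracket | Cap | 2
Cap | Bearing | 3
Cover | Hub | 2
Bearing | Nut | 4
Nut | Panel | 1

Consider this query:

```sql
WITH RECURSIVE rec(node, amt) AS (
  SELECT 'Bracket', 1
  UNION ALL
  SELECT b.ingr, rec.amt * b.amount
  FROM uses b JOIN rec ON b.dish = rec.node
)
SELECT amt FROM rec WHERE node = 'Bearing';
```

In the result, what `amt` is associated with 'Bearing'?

6

Base: (Bracket, amt=1).
Iteration 1: components of {Bracket} -> Cap = 1*2 = 2, Gizmo = 1*2 = 2, Housing = 1*5 = 5.
Iteration 2: components of {Cap,Gizmo,Housing} -> Bearing = 2*3 = 6, Cover = 2*3 = 6.
Iteration 3: components of {Bearing,Cover} -> Hub = 6*2 = 12, Nut = 6*4 = 24.
Iteration 4: components of {Hub,Nut} -> Panel = 24*1 = 24.
Iteration 5: no further components; recursion stops.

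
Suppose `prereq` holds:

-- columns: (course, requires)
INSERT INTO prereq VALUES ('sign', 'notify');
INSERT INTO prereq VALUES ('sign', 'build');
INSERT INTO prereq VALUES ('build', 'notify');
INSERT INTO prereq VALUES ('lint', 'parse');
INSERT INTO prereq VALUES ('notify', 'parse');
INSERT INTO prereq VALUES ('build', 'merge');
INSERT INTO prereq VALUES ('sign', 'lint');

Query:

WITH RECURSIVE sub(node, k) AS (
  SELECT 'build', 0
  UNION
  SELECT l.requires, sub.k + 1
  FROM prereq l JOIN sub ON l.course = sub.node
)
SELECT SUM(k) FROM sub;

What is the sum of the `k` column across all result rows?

4

Base: (build, k=0).
Iteration 1: edges from {build} -> (merge, k=1), (notify, k=1).
Iteration 2: edges from {merge,notify} -> (parse, k=2).
Iteration 3: no outgoing edges from {parse}; recursion stops.
SUM(k) = 0 + 1 + 1 + 2 = 4.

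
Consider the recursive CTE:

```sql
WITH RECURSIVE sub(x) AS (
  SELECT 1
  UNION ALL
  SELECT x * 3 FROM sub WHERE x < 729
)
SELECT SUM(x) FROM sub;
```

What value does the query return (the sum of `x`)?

Base: x=1.
Iteration 1: 1 < 729 holds -> x = 1 * 3 = 3.
Iteration 2: 3 < 729 holds -> x = 3 * 3 = 9.
Iteration 3: 9 < 729 holds -> x = 9 * 3 = 27.
Iteration 4: 27 < 729 holds -> x = 27 * 3 = 81.
Iteration 5: 81 < 729 holds -> x = 81 * 3 = 243.
Iteration 6: 243 < 729 holds -> x = 243 * 3 = 729.
Iteration 7: 729 < 729 fails; recursion stops.
SUM(x) = 1 + 3 + 9 + 27 + 81 + 243 + 729 = 1093.

1093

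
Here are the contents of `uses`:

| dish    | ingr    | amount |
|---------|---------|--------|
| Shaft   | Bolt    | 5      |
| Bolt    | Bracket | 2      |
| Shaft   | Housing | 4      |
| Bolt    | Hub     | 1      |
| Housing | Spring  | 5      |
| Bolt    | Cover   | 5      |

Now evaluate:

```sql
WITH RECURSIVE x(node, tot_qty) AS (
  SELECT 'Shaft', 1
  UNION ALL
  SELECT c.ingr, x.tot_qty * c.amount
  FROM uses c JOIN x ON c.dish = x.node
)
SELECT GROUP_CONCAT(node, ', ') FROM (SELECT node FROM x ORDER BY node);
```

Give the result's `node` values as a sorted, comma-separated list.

Bolt, Bracket, Cover, Housing, Hub, Shaft, Spring

Base: (Shaft, tot_qty=1).
Iteration 1: components of {Shaft} -> Bolt = 1*5 = 5, Housing = 1*4 = 4.
Iteration 2: components of {Bolt,Housing} -> Bracket = 5*2 = 10, Cover = 5*5 = 25, Hub = 5*1 = 5, Spring = 4*5 = 20.
Iteration 3: no further components; recursion stops.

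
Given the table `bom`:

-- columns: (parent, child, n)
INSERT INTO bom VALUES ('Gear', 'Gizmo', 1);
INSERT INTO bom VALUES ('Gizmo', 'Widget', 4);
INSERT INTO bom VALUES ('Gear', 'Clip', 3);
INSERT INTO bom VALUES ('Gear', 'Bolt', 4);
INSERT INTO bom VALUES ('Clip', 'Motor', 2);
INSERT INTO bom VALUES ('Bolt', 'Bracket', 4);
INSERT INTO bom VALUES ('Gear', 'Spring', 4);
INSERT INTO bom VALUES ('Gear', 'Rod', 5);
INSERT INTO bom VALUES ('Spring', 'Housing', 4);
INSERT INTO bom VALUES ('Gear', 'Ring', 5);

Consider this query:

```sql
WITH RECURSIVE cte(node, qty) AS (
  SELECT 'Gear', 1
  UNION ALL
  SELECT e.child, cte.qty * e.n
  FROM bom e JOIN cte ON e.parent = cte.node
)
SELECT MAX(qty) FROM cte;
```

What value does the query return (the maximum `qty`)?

16

Base: (Gear, qty=1).
Iteration 1: components of {Gear} -> Bolt = 1*4 = 4, Clip = 1*3 = 3, Gizmo = 1*1 = 1, Ring = 1*5 = 5, Rod = 1*5 = 5, Spring = 1*4 = 4.
Iteration 2: components of {Bolt,Clip,Gizmo,Ring,Rod,Spring} -> Bracket = 4*4 = 16, Housing = 4*4 = 16, Motor = 3*2 = 6, Widget = 1*4 = 4.
Iteration 3: no further components; recursion stops.
qty values: 1, 1, 3, 4, 4, 5, 5, 4, 6, 16, 16; the maximum is 16.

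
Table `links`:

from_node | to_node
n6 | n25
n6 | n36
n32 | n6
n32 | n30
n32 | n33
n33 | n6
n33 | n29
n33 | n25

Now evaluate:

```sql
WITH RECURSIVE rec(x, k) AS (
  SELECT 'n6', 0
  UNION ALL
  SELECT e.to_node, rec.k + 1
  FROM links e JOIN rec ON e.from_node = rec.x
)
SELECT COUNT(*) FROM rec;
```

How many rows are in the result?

3

Base: (n6, k=0).
Iteration 1: edges from {n6} -> (n25, k=1), (n36, k=1).
Iteration 2: no outgoing edges from {n25,n36}; recursion stops.
Total rows emitted: 3.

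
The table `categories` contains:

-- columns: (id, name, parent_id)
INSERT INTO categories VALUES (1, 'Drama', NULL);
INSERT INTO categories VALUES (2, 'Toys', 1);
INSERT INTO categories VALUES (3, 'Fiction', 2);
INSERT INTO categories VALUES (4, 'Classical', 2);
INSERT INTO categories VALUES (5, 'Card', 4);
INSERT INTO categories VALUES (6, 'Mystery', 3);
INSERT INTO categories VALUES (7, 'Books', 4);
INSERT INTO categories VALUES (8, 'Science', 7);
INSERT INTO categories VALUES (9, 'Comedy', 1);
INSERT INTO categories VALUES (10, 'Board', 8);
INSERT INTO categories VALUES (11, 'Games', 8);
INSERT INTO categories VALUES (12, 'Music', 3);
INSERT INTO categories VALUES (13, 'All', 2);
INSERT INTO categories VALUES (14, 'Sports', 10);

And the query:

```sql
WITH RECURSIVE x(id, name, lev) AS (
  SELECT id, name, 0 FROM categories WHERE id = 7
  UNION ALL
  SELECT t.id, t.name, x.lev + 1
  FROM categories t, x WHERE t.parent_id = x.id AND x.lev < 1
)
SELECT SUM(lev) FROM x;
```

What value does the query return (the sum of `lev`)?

Base: id=7 (Books) at lev 0.
Iteration 1: rows with parent_id in {7} -> Science (id 8, lev 1).
Iteration 2: lev < 1 fails for all current rows; recursion stops.
SUM(lev) = 0 + 1 = 1.

1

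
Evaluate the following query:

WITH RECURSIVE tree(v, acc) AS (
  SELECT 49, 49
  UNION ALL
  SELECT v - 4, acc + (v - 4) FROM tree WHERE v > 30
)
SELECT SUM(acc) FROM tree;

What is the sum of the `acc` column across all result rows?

Base: v=49, acc=49.
Iteration 1: 49 > 30 holds -> v = 49 - 4 = 45, acc = 49 + 45 = 94.
Iteration 2: 45 > 30 holds -> v = 45 - 4 = 41, acc = 94 + 41 = 135.
Iteration 3: 41 > 30 holds -> v = 41 - 4 = 37, acc = 135 + 37 = 172.
Iteration 4: 37 > 30 holds -> v = 37 - 4 = 33, acc = 172 + 33 = 205.
Iteration 5: 33 > 30 holds -> v = 33 - 4 = 29, acc = 205 + 29 = 234.
Iteration 6: 29 > 30 fails; recursion stops.
SUM(acc) = 49 + 94 + 135 + 172 + 205 + 234 = 889.

889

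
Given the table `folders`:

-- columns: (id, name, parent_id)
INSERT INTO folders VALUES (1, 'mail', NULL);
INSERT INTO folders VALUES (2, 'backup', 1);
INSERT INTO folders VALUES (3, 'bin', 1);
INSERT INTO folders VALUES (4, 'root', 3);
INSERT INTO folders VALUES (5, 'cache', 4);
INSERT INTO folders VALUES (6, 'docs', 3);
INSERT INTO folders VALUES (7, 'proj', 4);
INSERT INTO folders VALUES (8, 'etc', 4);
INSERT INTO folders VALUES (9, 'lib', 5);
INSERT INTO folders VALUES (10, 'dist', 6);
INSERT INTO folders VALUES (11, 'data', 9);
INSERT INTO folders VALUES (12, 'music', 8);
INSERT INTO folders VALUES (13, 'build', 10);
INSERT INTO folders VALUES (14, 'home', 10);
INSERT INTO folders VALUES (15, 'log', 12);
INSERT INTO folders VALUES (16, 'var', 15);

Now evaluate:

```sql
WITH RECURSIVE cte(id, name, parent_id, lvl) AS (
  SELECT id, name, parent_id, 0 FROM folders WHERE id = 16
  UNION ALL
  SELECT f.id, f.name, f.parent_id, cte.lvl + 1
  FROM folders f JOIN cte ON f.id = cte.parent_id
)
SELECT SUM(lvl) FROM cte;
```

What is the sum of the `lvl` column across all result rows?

21

Base: id=16 (var), parent_id=15, lvl 0.
Iteration 1: join on id=15 -> log (id 15, parent_id=12, lvl 1).
Iteration 2: join on id=12 -> music (id 12, parent_id=8, lvl 2).
Iteration 3: join on id=8 -> etc (id 8, parent_id=4, lvl 3).
Iteration 4: join on id=4 -> root (id 4, parent_id=3, lvl 4).
Iteration 5: join on id=3 -> bin (id 3, parent_id=1, lvl 5).
Iteration 6: join on id=1 -> mail (id 1, parent_id=NULL, lvl 6).
Iteration 7: parent_id is NULL; no match; recursion stops.
SUM(lvl) = 0 + 1 + 2 + 3 + 4 + 5 + 6 = 21.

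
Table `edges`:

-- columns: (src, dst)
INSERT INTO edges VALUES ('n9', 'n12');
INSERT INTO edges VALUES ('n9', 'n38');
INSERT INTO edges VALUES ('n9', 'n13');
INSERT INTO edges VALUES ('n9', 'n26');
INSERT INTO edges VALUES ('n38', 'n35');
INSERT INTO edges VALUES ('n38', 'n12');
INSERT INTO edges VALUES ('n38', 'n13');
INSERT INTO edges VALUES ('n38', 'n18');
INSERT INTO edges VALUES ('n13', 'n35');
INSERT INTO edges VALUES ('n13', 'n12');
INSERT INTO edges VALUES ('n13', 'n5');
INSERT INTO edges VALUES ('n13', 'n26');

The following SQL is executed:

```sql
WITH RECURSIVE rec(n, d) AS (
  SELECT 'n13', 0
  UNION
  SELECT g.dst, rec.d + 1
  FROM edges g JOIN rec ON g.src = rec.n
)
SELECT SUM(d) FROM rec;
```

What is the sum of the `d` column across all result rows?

Base: (n13, d=0).
Iteration 1: edges from {n13} -> (n12, d=1), (n26, d=1), (n35, d=1), (n5, d=1).
Iteration 2: no outgoing edges from {n12,n26,n35,n5}; recursion stops.
SUM(d) = 0 + 1 + 1 + 1 + 1 = 4.

4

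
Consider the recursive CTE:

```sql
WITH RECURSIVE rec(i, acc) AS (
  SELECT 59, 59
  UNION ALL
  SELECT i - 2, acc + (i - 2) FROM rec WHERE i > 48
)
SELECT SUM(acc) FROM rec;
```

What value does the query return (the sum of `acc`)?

1540

Base: i=59, acc=59.
Iteration 1: 59 > 48 holds -> i = 59 - 2 = 57, acc = 59 + 57 = 116.
Iteration 2: 57 > 48 holds -> i = 57 - 2 = 55, acc = 116 + 55 = 171.
Iteration 3: 55 > 48 holds -> i = 55 - 2 = 53, acc = 171 + 53 = 224.
Iteration 4: 53 > 48 holds -> i = 53 - 2 = 51, acc = 224 + 51 = 275.
Iteration 5: 51 > 48 holds -> i = 51 - 2 = 49, acc = 275 + 49 = 324.
Iteration 6: 49 > 48 holds -> i = 49 - 2 = 47, acc = 324 + 47 = 371.
Iteration 7: 47 > 48 fails; recursion stops.
SUM(acc) = 59 + 116 + 171 + 224 + 275 + 324 + 371 = 1540.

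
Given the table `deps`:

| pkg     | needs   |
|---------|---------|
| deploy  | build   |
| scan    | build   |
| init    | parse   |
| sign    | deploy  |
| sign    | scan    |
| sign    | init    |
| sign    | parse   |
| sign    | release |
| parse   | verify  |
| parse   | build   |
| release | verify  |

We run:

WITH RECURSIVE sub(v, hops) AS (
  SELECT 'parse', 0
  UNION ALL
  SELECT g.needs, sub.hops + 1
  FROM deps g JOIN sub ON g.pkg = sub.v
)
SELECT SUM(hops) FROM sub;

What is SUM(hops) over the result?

2

Base: (parse, hops=0).
Iteration 1: edges from {parse} -> (build, hops=1), (verify, hops=1).
Iteration 2: no outgoing edges from {build,verify}; recursion stops.
SUM(hops) = 0 + 1 + 1 = 2.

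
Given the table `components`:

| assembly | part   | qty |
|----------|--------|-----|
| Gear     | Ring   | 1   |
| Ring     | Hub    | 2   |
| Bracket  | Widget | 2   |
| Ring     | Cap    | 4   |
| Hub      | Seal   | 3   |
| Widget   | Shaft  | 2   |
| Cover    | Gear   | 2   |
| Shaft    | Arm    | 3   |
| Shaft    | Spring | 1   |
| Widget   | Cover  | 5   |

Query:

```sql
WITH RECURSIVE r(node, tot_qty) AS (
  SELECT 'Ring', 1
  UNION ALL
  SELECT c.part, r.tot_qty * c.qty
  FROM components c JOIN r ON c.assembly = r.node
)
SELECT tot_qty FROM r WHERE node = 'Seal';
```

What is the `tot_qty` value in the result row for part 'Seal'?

Base: (Ring, tot_qty=1).
Iteration 1: components of {Ring} -> Cap = 1*4 = 4, Hub = 1*2 = 2.
Iteration 2: components of {Cap,Hub} -> Seal = 2*3 = 6.
Iteration 3: no further components; recursion stops.

6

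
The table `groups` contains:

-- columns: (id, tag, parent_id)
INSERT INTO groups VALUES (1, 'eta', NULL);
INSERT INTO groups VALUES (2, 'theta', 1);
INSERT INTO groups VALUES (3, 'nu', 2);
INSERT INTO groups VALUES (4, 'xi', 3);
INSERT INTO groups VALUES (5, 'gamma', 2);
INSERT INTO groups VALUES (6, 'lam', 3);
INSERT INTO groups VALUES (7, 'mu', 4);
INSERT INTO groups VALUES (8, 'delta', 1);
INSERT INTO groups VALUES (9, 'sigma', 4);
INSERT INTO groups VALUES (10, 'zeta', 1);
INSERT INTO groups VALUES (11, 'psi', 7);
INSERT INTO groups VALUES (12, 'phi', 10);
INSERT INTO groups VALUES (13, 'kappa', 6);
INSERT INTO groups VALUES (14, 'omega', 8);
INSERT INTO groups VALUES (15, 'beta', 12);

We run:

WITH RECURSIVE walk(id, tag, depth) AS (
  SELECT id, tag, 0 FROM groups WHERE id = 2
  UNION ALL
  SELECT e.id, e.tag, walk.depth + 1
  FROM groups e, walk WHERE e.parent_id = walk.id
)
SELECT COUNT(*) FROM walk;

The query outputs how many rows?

9

Base: id=2 (theta) at depth 0.
Iteration 1: rows with parent_id in {2} -> nu (id 3, depth 1), gamma (id 5, depth 1).
Iteration 2: rows with parent_id in {3,5} -> xi (id 4, depth 2), lam (id 6, depth 2).
Iteration 3: rows with parent_id in {4,6} -> mu (id 7, depth 3), sigma (id 9, depth 3), kappa (id 13, depth 3).
Iteration 4: rows with parent_id in {7,9,13} -> psi (id 11, depth 4).
Iteration 5: no rows with parent_id in {11}; recursion stops.
Total rows emitted: 9.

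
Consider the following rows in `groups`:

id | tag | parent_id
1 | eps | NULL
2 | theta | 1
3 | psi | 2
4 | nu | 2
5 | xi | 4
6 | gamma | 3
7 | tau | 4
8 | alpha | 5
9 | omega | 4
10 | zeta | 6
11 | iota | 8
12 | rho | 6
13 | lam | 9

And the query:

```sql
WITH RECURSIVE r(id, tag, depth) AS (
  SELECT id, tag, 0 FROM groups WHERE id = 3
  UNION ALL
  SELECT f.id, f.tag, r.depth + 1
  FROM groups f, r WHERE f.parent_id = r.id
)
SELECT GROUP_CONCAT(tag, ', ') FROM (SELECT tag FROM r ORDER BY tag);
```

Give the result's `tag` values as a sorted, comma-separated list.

Base: id=3 (psi) at depth 0.
Iteration 1: rows with parent_id in {3} -> gamma (id 6, depth 1).
Iteration 2: rows with parent_id in {6} -> zeta (id 10, depth 2), rho (id 12, depth 2).
Iteration 3: no rows with parent_id in {10,12}; recursion stops.

gamma, psi, rho, zeta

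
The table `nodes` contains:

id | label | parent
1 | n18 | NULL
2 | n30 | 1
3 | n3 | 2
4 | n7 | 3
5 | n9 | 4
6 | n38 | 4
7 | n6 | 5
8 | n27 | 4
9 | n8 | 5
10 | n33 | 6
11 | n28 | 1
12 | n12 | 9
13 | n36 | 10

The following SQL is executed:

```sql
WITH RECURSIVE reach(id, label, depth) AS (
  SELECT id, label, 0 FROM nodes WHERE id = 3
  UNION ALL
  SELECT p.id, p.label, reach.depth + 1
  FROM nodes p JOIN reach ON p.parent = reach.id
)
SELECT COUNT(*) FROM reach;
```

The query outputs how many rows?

Base: id=3 (n3) at depth 0.
Iteration 1: rows with parent in {3} -> n7 (id 4, depth 1).
Iteration 2: rows with parent in {4} -> n9 (id 5, depth 2), n38 (id 6, depth 2), n27 (id 8, depth 2).
Iteration 3: rows with parent in {5,6,8} -> n6 (id 7, depth 3), n8 (id 9, depth 3), n33 (id 10, depth 3).
Iteration 4: rows with parent in {7,9,10} -> n12 (id 12, depth 4), n36 (id 13, depth 4).
Iteration 5: no rows with parent in {12,13}; recursion stops.
Total rows emitted: 10.

10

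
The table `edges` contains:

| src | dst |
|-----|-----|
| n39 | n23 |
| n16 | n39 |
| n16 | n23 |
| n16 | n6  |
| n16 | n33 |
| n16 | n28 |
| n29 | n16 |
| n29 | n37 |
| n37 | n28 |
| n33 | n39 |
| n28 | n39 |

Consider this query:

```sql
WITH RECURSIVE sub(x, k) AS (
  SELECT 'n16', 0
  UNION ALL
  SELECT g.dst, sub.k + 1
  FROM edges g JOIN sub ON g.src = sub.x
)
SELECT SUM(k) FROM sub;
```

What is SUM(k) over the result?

17

Base: (n16, k=0).
Iteration 1: edges from {n16} -> (n23, k=1), (n28, k=1), (n33, k=1), (n39, k=1), (n6, k=1).
Iteration 2: edges from {n23,n28,n33,n39,n6} -> (n23, k=2), (n39, k=2) x2. [UNION ALL keeps all 3 new rows, including repeats]
Iteration 3: edges from {n23,n39} -> (n23, k=3) x2. [UNION ALL keeps all 2 new rows, including repeats]
Iteration 4: no outgoing edges from {n23}; recursion stops.
SUM(k) = 0 + 1 + 1 + 1 + 1 + 1 + 2 + 2 + 2 + 3 + 3 = 17.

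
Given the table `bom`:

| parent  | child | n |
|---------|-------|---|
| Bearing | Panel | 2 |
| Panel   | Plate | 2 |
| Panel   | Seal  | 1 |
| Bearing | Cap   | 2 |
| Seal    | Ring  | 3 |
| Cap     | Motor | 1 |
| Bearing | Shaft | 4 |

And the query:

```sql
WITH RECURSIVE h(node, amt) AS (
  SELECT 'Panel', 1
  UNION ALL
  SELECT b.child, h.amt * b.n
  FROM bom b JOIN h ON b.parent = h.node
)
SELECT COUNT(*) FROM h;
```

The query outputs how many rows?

Base: (Panel, amt=1).
Iteration 1: components of {Panel} -> Plate = 1*2 = 2, Seal = 1*1 = 1.
Iteration 2: components of {Plate,Seal} -> Ring = 1*3 = 3.
Iteration 3: no further components; recursion stops.
Total rows emitted: 4.

4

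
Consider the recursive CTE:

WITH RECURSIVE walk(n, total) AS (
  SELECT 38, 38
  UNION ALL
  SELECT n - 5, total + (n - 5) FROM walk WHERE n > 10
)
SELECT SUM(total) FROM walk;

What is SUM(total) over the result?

784

Base: n=38, total=38.
Iteration 1: 38 > 10 holds -> n = 38 - 5 = 33, total = 38 + 33 = 71.
Iteration 2: 33 > 10 holds -> n = 33 - 5 = 28, total = 71 + 28 = 99.
Iteration 3: 28 > 10 holds -> n = 28 - 5 = 23, total = 99 + 23 = 122.
Iteration 4: 23 > 10 holds -> n = 23 - 5 = 18, total = 122 + 18 = 140.
Iteration 5: 18 > 10 holds -> n = 18 - 5 = 13, total = 140 + 13 = 153.
Iteration 6: 13 > 10 holds -> n = 13 - 5 = 8, total = 153 + 8 = 161.
Iteration 7: 8 > 10 fails; recursion stops.
SUM(total) = 38 + 71 + 99 + 122 + 140 + 153 + 161 = 784.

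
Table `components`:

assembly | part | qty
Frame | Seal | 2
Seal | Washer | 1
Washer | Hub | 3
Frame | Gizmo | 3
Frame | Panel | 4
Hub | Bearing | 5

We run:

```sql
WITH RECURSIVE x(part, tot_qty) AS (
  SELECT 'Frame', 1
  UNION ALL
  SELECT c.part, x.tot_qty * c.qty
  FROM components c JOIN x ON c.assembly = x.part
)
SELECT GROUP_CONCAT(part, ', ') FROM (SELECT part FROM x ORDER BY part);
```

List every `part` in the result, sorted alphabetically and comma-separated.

Base: (Frame, tot_qty=1).
Iteration 1: components of {Frame} -> Gizmo = 1*3 = 3, Panel = 1*4 = 4, Seal = 1*2 = 2.
Iteration 2: components of {Gizmo,Panel,Seal} -> Washer = 2*1 = 2.
Iteration 3: components of {Washer} -> Hub = 2*3 = 6.
Iteration 4: components of {Hub} -> Bearing = 6*5 = 30.
Iteration 5: no further components; recursion stops.

Bearing, Frame, Gizmo, Hub, Panel, Seal, Washer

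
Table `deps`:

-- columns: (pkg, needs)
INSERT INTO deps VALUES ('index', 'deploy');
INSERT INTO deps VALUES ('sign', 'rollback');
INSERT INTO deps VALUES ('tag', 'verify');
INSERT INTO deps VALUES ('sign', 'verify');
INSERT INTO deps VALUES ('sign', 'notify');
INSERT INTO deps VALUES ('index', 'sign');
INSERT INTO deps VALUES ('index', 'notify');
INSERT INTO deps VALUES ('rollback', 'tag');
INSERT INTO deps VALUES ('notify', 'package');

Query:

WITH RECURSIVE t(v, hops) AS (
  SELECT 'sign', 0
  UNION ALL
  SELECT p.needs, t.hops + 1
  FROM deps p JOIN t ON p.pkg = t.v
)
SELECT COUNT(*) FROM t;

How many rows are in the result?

Base: (sign, hops=0).
Iteration 1: edges from {sign} -> (notify, hops=1), (rollback, hops=1), (verify, hops=1).
Iteration 2: edges from {notify,rollback,verify} -> (package, hops=2), (tag, hops=2).
Iteration 3: edges from {package,tag} -> (verify, hops=3).
Iteration 4: no outgoing edges from {verify}; recursion stops.
Total rows emitted: 7.

7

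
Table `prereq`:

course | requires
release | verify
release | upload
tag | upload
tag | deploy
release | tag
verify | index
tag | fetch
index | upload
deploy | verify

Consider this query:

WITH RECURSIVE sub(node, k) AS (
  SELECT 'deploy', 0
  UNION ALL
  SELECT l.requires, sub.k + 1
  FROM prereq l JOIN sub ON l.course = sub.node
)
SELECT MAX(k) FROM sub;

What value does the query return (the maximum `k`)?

Base: (deploy, k=0).
Iteration 1: edges from {deploy} -> (verify, k=1).
Iteration 2: edges from {verify} -> (index, k=2).
Iteration 3: edges from {index} -> (upload, k=3).
Iteration 4: no outgoing edges from {upload}; recursion stops.
k values: 0, 1, 2, 3; the maximum is 3.

3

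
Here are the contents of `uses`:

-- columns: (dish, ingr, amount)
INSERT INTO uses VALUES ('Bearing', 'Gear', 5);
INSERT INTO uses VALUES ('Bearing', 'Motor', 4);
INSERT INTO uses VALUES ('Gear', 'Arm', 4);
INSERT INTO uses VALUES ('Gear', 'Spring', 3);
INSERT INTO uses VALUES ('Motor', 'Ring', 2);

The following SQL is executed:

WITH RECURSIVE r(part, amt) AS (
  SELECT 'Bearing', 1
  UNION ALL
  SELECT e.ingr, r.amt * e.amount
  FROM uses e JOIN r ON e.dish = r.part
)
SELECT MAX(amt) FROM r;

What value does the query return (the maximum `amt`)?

Base: (Bearing, amt=1).
Iteration 1: components of {Bearing} -> Gear = 1*5 = 5, Motor = 1*4 = 4.
Iteration 2: components of {Gear,Motor} -> Arm = 5*4 = 20, Ring = 4*2 = 8, Spring = 5*3 = 15.
Iteration 3: no further components; recursion stops.
amt values: 1, 5, 4, 20, 15, 8; the maximum is 20.

20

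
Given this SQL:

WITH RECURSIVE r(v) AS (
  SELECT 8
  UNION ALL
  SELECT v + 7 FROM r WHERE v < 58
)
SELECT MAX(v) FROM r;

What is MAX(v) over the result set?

64

Base: v=8.
Iteration 1: 8 < 58 holds -> v = 8 + 7 = 15.
Iteration 2: 15 < 58 holds -> v = 15 + 7 = 22.
Iteration 3: 22 < 58 holds -> v = 22 + 7 = 29.
Iteration 4: 29 < 58 holds -> v = 29 + 7 = 36.
Iteration 5: 36 < 58 holds -> v = 36 + 7 = 43.
Iteration 6: 43 < 58 holds -> v = 43 + 7 = 50.
Iteration 7: 50 < 58 holds -> v = 50 + 7 = 57.
Iteration 8: 57 < 58 holds -> v = 57 + 7 = 64.
Iteration 9: 64 < 58 fails; recursion stops.
v values: 8, 15, 22, 29, 36, 43, 50, 57, 64; the maximum is 64.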